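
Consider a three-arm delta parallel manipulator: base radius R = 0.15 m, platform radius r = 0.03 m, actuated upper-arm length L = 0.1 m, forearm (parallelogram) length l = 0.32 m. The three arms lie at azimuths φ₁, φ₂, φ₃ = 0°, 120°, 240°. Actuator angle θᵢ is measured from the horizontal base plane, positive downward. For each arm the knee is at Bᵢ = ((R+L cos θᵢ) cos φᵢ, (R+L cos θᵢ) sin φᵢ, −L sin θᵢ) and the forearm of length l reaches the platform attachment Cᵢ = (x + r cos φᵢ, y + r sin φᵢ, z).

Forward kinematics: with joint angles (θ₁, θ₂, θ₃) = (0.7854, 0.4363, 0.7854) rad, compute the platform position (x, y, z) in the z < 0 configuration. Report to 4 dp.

arm 1 at φ=0.0°: ρ1 = 0.1907;  centre 1 = (0.1907, 0.0000, -0.0707)
arm 2 at φ=120.0°: ρ2 = 0.2106;  centre 2 = (-0.1053, 0.1824, -0.0423)
φ3=240.0°: virtual centre (-0.0954, -0.1652, -0.0707), radius l
|centre ₂|²−|centre ₁|² = 0.0048;  |centre ₃|²−|centre ₁|² = 0.0000
[-0.5921 0.3648 0.0569]·P = 0.0048;  [-0.5721 -0.3303 0.0000]·P = 0.0000
det = 0.4043;  x = -0.0039+0.0465z,  y = 0.0068+-0.0805z
into |P−centre ₁|² = l²: 1.0086z² + 0.1222z + -0.0595 = 0;  Δ = 0.2549;  z = -0.3109 or 0.1897 → z<0 root = -0.3109
x = -0.0184, y = 0.0318

(-0.0184, 0.0318, -0.3109)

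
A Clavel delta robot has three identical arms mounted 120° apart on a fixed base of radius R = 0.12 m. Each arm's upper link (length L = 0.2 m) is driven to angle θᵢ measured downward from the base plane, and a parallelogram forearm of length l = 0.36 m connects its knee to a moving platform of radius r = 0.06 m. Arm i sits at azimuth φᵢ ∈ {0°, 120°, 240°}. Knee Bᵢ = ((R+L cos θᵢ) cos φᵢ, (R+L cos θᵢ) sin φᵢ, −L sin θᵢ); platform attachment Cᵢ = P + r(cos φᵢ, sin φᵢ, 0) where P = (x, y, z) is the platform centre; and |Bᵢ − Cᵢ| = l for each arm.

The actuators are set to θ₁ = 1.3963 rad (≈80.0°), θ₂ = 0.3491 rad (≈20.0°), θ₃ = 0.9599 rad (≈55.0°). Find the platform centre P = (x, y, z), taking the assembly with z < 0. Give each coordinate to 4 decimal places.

(-0.1823, 0.0992, -0.4043)

S1 = (0.0947·cos0.0°, 0.0947·sin0.0°, -0.1970) = (0.0947, 0.0000, -0.1970)
S2 = (0.2479·cos120.0°, 0.2479·sin120.0°, -0.0684) = (-0.1240, 0.2147, -0.0684)
φ3=240.0°: virtual centre (-0.0874, -0.1513, -0.1638), radius l
eliminate P² terms by subtracting sphere 1 from 2 and 3
plane₁₂: -0.4374x+0.4294y+0.2571z = 0.0184
Cramer: x(z) = -0.0335+0.3680z;  y(z) = 0.0086-0.2239z
sphere 1 gives Az²+Bz+C=0 with A=1.1856, B=0.2956, C=-0.0743;  B²−4AC=0.4396;  roots -0.4043, 0.1550;  negative root z = -0.4043
x = -0.1823, y = 0.0992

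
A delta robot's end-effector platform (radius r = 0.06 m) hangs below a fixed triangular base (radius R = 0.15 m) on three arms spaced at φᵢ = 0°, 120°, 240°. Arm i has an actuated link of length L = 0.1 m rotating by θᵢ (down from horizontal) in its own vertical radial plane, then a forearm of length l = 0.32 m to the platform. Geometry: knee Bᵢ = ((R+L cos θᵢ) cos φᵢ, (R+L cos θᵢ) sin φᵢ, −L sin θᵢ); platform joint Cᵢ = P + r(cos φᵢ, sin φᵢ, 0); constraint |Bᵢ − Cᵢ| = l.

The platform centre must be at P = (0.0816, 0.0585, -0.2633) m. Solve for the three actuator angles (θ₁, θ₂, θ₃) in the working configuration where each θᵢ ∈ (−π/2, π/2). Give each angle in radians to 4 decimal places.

θ₁ = -0.3489, θ₂ = 0.1740, θ₃ = 0.7854

φ1=0.0° → target in arm frame (0.0816, 0.0585)
  A cos θ + B sin θ = C:  0.0084·cos θ + -0.2633·sin θ = 0.0979
  √(A²+B²)=0.2634;  θ1 = -1.5389+1.1900 ≈ -0.3489
φ2=120.0° → target in arm frame (0.0099, -0.0999)
  e−x'=0.0801;  (l²−L²−(e−x')²−y'²−z²)/2L = 0.0333
  θ2 = atan2(B,A) + arccos(C/0.2752) = 0.1740
φ3=240.0° → target in arm frame (-0.0915, 0.0414)
  A=0.1815, B=-0.2633, C=(l²−L²−A²−y'²−z²)/(2L)=-0.0579
  √(A²+B²)=0.3198;  θ3 = -0.9674+1.7527 ≈ 0.7854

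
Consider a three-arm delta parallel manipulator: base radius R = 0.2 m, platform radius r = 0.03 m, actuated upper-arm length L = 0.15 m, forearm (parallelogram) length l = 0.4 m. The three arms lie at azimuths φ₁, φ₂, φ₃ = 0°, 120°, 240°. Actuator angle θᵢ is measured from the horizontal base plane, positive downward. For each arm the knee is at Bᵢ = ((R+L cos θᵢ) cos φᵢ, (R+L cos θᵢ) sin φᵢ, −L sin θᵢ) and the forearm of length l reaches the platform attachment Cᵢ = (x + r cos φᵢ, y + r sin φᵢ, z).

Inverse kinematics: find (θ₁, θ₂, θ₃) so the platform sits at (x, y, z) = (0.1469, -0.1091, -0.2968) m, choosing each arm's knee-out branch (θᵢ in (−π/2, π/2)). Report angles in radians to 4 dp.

θ₁ = -0.3492, θ₂ = 1.3962, θ₃ = 0.5236

φ1=0.0° → target in arm frame (0.1469, -0.1091)
  e−x'=0.0231;  (l²−L²−(e−x')²−y'²−z²)/2L = 0.1232
  γ=atan2(-0.2968,0.0231)=-1.4931;  ψ=arccos(0.4140)=1.1440;  θ1=γ+ψ≈-0.3492
φ2=120.0° → target in arm frame (-0.1679, -0.0727)
  A=0.3379, B=-0.2968, C=(l²−L²−A²−y'²−z²)/(2L)=-0.2336
  θ2 = atan2(B,A) + arccos(C/0.4498) = 1.3962
φ3=240.0° → target in arm frame (0.0210, 0.1818)
  e−x'=0.1490;  (l²−L²−(e−x')²−y'²−z²)/2L = -0.0194
  √(A²+B²)=0.3321;  θ3 = -1.1056+1.6293 ≈ 0.5236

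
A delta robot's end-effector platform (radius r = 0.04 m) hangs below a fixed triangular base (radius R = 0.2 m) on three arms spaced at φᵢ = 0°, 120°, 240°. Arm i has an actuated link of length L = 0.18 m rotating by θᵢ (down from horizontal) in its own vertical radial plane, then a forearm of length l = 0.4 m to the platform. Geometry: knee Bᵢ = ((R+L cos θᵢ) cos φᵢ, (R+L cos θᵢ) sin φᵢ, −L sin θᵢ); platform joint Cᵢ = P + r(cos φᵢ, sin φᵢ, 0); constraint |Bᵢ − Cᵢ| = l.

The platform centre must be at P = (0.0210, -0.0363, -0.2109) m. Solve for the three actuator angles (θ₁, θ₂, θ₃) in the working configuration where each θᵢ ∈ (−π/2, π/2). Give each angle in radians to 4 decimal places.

θ₁ = -0.1748, θ₂ = 0.3491, θ₃ = -0.1742

arm 1 (φ=0.0°): x'=0.0210, y'=-0.0363
  A cos θ + B sin θ = C:  0.1390·cos θ + -0.2109·sin θ = 0.1736
  θ1 = atan2(B,A) + arccos(C/0.2526) = -0.1748
arm 2 (φ=120.0°): x'=-0.0419, y'=0.0000
  A=0.2019, B=-0.2109, C=(l²−L²−A²−y'²−z²)/(2L)=0.1176
  γ=atan2(-0.2109,0.2019)=-0.8071;  ψ=arccos(0.4028)=1.1562;  θ2=γ+ψ≈0.3491
φ3=240.0° → target in arm frame (0.0209, 0.0363)
  A cos θ + B sin θ = C:  0.1391·cos θ + -0.2109·sin θ = 0.1735
  γ=atan2(-0.2109,0.1391)=-0.9879;  ψ=arccos(0.6868)=0.8137;  θ3=γ+ψ≈-0.1742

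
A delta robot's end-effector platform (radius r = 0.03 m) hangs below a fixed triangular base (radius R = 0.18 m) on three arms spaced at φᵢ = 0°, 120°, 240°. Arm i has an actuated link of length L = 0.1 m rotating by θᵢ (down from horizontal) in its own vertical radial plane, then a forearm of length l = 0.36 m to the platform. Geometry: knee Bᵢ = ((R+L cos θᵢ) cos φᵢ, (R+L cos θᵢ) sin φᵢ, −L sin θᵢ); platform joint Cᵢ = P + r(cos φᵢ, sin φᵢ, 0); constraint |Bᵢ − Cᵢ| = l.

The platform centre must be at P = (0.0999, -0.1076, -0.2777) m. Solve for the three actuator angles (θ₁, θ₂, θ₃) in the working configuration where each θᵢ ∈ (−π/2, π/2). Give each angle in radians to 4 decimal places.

θ₁ = -0.3487, θ₂ = 1.3963, θ₃ = 0.1743

rotate P by −φ1: (0.0999, -0.1076, -0.2777)
  A cos θ + B sin θ = C:  0.0501·cos θ + -0.2777·sin θ = 0.1420
  θ1 = atan2(B,A) + arccos(C/0.2822) = -0.3487
arm 2 (φ=120.0°): x'=-0.1431, y'=-0.0327
  A=0.2931, B=-0.2777, C=(l²−L²−A²−y'²−z²)/(2L)=-0.2226
  γ=atan2(-0.2777,0.2931)=-0.7584;  ψ=arccos(-0.5512)=2.1546;  θ2=γ+ψ≈1.3963
rotate P by −φ3: (0.0432, 0.1403, -0.2777)
  e−x'=0.1068;  (l²−L²−(e−x')²−y'²−z²)/2L = 0.0570
  θ3 = atan2(B,A) + arccos(C/0.2975) = 0.1743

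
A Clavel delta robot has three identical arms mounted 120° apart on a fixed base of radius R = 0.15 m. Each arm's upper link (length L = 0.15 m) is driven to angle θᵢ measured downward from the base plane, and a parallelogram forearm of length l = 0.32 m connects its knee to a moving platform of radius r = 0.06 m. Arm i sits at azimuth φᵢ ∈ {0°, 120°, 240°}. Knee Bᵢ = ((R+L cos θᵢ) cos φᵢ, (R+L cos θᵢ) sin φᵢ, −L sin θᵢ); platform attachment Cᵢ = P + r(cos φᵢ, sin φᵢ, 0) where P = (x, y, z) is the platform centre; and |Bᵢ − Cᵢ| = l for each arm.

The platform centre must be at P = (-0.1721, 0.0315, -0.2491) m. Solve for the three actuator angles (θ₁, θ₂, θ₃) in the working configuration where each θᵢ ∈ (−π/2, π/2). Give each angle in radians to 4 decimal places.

θ₁ = 1.3091, θ₂ = -0.0872, θ₃ = 0.2617

rotate P by −φ1: (-0.1721, 0.0315, -0.2491)
  A cos θ + B sin θ = C:  0.2621·cos θ + -0.2491·sin θ = -0.1728
  θ1 = atan2(B,A) + arccos(C/0.3616) = 1.3091
rotate P by −φ2: (0.1133, 0.1333, -0.2491)
  A cos θ + B sin θ = C:  -0.0233·cos θ + -0.2491·sin θ = -0.0015
  √(A²+B²)=0.2502;  θ2 = -1.6642+1.5770 ≈ -0.0872
arm 3 (φ=240.0°): x'=0.0588, y'=-0.1648
  e−x'=0.0312;  (l²−L²−(e−x')²−y'²−z²)/2L = -0.0343
  θ3 = atan2(B,A) + arccos(C/0.2511) = 0.2617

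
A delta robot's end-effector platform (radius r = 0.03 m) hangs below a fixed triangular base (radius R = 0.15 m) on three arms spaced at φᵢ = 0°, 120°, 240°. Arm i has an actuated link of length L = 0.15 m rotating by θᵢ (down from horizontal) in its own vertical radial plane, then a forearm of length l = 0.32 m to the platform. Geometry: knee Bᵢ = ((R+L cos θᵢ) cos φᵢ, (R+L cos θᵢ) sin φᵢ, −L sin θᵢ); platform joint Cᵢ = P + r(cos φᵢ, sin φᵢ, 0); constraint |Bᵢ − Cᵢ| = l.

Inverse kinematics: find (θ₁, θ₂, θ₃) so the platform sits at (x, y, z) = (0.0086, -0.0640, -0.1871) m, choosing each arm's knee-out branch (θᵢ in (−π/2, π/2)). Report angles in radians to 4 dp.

arm 1 (φ=0.0°): x'=0.0086, y'=-0.0640
  e−x'=0.1114;  (l²−L²−(e−x')²−y'²−z²)/2L = 0.0946
  θ1 = atan2(B,A) + arccos(C/0.2178) = 0.0875
arm 2 (φ=120.0°): x'=-0.0597, y'=0.0246
  e−x'=0.1797;  (l²−L²−(e−x')²−y'²−z²)/2L = 0.0400
  θ2 = atan2(B,A) + arccos(C/0.2594) = 0.6106
φ3=240.0° → target in arm frame (0.0511, 0.0394)
  A cos θ + B sin θ = C:  0.0689·cos θ + -0.1871·sin θ = 0.1286
  γ=atan2(-0.1871,0.0689)=-1.2181;  ψ=arccos(0.6452)=0.8694;  θ3=γ+ψ≈-0.3486

θ₁ = 0.0875, θ₂ = 0.6106, θ₃ = -0.3486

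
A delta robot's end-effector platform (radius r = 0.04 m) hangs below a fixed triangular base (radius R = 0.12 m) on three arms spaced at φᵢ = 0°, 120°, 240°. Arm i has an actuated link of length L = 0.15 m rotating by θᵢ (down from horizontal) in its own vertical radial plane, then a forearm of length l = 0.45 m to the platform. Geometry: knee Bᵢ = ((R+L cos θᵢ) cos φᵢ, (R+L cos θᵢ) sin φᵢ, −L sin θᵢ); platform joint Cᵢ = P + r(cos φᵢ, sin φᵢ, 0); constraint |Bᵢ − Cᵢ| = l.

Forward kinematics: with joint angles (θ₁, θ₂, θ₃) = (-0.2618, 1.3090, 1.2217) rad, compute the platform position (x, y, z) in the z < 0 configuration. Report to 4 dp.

(0.2853, -0.0202, -0.4066)

centre 1 = (0.2249·cos0.0°, 0.2249·sin0.0°, 0.0388) = (0.2249, 0.0000, 0.0388)
arm 2 at φ=120.0°: e+L cos θ2 = 0.1188;  centre 2 = (-0.0594, 0.1029, -0.1449)
arm 3 at φ=240.0°: e+L cos θ3 = 0.1313;  centre 3 = (-0.0657, -0.1137, -0.1410)
eliminate P² terms by subtracting sphere 1 from 2 and 3
[-0.5686 0.2058 -0.3674]·P = -0.0170;  [-0.5811 -0.2274 -0.3596]·P = -0.0150
det = 0.2489;  x = 0.0279+-0.6330z,  y = -0.0054+0.0364z
into |P−centre ₁|² = l²: 1.4020z² + 0.1714z + -0.1622 = 0;  Δ = 0.9387;  z = -0.4066 or 0.2844 → z<0 root = -0.4066
x = 0.2853, y = -0.0202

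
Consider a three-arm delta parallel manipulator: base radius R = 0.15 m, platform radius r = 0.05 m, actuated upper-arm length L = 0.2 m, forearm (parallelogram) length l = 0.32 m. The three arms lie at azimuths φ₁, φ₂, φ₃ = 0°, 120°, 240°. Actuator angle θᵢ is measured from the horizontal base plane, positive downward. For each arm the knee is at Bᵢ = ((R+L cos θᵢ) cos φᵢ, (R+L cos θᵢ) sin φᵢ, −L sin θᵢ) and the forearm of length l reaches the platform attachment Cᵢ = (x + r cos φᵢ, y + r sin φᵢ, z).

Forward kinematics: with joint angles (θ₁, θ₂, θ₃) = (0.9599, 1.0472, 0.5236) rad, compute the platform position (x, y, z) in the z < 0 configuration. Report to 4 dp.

φ1=0.0°: virtual centre (0.2147, 0.0000, -0.1638), radius l
centre 2 = (0.2000·cos120.0°, 0.2000·sin120.0°, -0.1732) = (-0.1000, 0.1732, -0.1732)
centre 3 = (0.2732·cos240.0°, 0.2732·sin240.0°, -0.1000) = (-0.1366, -0.2366, -0.1000)
subtract pairs → two planes through P
linear system: -0.6294x+0.3464y = -0.0029−-0.0188z; -0.7026x+-0.4732y = 0.0117−0.1277z
Cramer: x(z) = -0.0049+0.0653z;  y(z) = -0.0174+0.1728z
into |P−centre ₁|² = l²: 1.0341z² + 0.2929z + -0.0270 = 0;  Δ = 0.1976;  z = -0.3566 or 0.0733 → z<0 root = -0.3566
x = -0.0282, y = -0.0790

(-0.0282, -0.0790, -0.3566)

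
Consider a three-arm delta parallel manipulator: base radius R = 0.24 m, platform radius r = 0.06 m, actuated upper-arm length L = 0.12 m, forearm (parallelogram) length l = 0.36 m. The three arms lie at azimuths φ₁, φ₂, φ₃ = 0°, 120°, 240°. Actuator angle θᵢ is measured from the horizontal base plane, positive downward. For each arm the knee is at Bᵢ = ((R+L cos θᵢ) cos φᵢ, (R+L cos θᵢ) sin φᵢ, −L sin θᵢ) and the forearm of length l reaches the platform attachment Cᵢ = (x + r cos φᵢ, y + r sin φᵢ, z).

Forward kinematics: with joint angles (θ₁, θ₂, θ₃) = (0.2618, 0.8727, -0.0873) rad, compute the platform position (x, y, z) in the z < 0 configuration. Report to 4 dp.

(0.0157, -0.0688, -0.2463)

O1 = (0.2959·cos0.0°, 0.2959·sin0.0°, -0.0311) = (0.2959, 0.0000, -0.0311)
arm 2 at φ=120.0°: ρ2 = 0.2571;  O2 = (-0.1286, 0.2227, -0.0919)
arm 3 at φ=240.0°: ρ3 = 0.2995;  O3 = (-0.1498, -0.2594, 0.0105)
eliminate P² terms by subtracting sphere 1 from 2 and 3
[-0.8490 0.4454 -0.1217]·P = -0.0140;  [-0.8914 -0.5188 0.0830]·P = 0.0013
det = 0.8374;  x = 0.0080+-0.0313z,  y = -0.0162+0.2138z
into |P−O₁|² = l²: 1.0467z² + 0.0732z + -0.0455 = 0;  Δ = 0.1957;  z = -0.2463 or 0.1763 → z<0 root = -0.2463
x = 0.0157, y = -0.0688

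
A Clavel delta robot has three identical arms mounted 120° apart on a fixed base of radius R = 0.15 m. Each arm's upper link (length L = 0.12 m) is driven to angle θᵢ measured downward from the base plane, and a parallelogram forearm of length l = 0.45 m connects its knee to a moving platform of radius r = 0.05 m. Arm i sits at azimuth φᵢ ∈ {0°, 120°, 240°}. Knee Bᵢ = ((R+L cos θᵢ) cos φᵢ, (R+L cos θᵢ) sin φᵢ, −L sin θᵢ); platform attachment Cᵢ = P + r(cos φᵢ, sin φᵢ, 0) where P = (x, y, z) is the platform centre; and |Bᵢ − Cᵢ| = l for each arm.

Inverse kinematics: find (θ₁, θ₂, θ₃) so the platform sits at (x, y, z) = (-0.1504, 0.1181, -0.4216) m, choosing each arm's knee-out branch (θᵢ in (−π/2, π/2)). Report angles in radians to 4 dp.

θ₁ = 1.1343, θ₂ = -0.1748, θ₃ = 0.6977

arm 1 (φ=0.0°): x'=-0.1504, y'=0.1181
  e−x'=0.2504;  (l²−L²−(e−x')²−y'²−z²)/2L = -0.2762
  √(A²+B²)=0.4904;  θ1 = -1.0349+2.1692 ≈ 1.1343
rotate P by −φ2: (0.1775, 0.0712, -0.4216)
  A cos θ + B sin θ = C:  -0.0775·cos θ + -0.4216·sin θ = -0.0030
  θ2 = atan2(B,A) + arccos(C/0.4287) = -0.1748
rotate P by −φ3: (-0.0271, -0.1893, -0.4216)
  e−x'=0.1271;  (l²−L²−(e−x')²−y'²−z²)/2L = -0.1735
  √(A²+B²)=0.4403;  θ3 = -1.2780+1.9757 ≈ 0.6977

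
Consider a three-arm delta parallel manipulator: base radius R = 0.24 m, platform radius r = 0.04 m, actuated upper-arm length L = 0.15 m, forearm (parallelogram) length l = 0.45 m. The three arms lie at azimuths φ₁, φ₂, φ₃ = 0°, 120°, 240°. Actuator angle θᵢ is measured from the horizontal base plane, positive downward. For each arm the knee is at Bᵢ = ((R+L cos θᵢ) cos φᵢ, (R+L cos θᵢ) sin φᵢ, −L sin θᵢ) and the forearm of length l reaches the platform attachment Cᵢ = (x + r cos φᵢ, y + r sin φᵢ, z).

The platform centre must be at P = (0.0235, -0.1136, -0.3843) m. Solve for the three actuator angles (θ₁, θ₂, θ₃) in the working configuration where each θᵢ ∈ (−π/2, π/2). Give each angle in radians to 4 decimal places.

arm 1 (φ=0.0°): x'=0.0235, y'=-0.1136
  A cos θ + B sin θ = C:  0.1765·cos θ + -0.3843·sin θ = -0.0391
  γ=atan2(-0.3843,0.1765)=-1.1403;  ψ=arccos(-0.0926)=1.6635;  θ1=γ+ψ≈0.5232
arm 2 (φ=120.0°): x'=-0.1101, y'=0.0364
  A cos θ + B sin θ = C:  0.3101·cos θ + -0.3843·sin θ = -0.2173
  γ=atan2(-0.3843,0.3101)=-0.8918;  ψ=arccos(-0.4401)=2.0265;  θ2=γ+ψ≈1.1347
φ3=240.0° → target in arm frame (0.0866, 0.0772)
  e−x'=0.1134;  (l²−L²−(e−x')²−y'²−z²)/2L = 0.0450
  θ3 = atan2(B,A) + arccos(C/0.4007) = 0.1742

θ₁ = 0.5232, θ₂ = 1.1347, θ₃ = 0.1742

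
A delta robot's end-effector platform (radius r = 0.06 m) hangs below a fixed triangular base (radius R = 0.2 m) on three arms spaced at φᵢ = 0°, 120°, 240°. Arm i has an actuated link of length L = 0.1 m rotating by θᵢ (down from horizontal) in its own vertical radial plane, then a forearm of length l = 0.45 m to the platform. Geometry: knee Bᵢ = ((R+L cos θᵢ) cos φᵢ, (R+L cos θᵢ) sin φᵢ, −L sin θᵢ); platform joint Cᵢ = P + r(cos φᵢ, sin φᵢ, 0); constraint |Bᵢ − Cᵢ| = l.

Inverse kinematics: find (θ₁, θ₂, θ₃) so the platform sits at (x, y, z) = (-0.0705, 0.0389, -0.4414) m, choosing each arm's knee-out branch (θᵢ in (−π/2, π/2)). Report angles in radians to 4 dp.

φ1=0.0° → target in arm frame (-0.0705, 0.0389)
  A=0.2105, B=-0.4414, C=(l²−L²−A²−y'²−z²)/(2L)=-0.2408
  γ=atan2(-0.4414,0.2105)=-1.1258;  ψ=arccos(-0.4924)=2.0856;  θ1=γ+ψ≈0.9598
φ2=120.0° → target in arm frame (0.0689, 0.0416)
  A cos θ + B sin θ = C:  0.0711·cos θ + -0.4414·sin θ = -0.0456
  √(A²+B²)=0.4471;  θ2 = -1.4112+1.6729 ≈ 0.2617
arm 3 (φ=240.0°): x'=0.0016, y'=-0.0805
  A=0.1384, B=-0.4414, C=(l²−L²−A²−y'²−z²)/(2L)=-0.1399
  γ=atan2(-0.4414,0.1384)=-1.2669;  ψ=arccos(-0.3024)=1.8780;  θ3=γ+ψ≈0.6112

θ₁ = 0.9598, θ₂ = 0.2617, θ₃ = 0.6112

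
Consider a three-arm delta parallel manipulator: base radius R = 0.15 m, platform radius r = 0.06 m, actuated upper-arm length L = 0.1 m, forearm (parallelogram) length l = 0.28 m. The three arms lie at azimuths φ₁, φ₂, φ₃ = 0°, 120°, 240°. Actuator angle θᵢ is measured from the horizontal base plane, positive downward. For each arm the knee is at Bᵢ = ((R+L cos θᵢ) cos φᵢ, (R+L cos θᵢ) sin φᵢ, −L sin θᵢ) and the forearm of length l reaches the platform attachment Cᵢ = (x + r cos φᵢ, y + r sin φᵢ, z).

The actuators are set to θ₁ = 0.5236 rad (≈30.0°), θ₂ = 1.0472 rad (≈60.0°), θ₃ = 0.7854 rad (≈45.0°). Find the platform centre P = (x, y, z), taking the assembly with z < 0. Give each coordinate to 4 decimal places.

S1 = (0.1766·cos0.0°, 0.1766·sin0.0°, -0.0500) = (0.1766, 0.0000, -0.0500)
arm 2 at φ=120.0°: e+L cos θ2 = 0.1400;  S2 = (-0.0700, 0.1212, -0.0866)
φ3=240.0°: virtual centre (-0.0804, -0.1392, -0.0707), radius l
|S₂|²−|S₁|² = -0.0066;  |S₃|²−|S₁|² = -0.0029
plane₁₂: -0.4932x+0.2425y+-0.0732z = -0.0066
Cramer: x(z) = 0.0097-0.1162z;  y(z) = -0.0075+0.0656z
into |P−S₁|² = l²: 1.0178z² + 0.1378z + -0.0480 = 0;  Δ = 0.2143;  z = -0.2951 or 0.1597 → z<0 root = -0.2951
x = 0.0439, y = -0.0269

(0.0439, -0.0269, -0.2951)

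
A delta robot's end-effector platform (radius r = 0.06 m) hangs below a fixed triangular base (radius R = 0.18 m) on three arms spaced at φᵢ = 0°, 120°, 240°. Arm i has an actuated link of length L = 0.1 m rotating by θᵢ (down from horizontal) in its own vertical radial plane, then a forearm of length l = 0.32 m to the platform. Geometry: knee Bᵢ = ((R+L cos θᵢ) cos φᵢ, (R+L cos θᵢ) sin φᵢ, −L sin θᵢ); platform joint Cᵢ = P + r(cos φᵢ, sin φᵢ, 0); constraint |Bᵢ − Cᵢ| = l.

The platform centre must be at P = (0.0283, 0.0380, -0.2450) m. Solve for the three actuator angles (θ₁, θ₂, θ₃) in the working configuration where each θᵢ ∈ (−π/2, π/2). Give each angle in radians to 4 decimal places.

θ₁ = -0.0869, θ₂ = 0.0003, θ₃ = 0.5236

rotate P by −φ1: (0.0283, 0.0380, -0.2450)
  A cos θ + B sin θ = C:  0.0917·cos θ + -0.2450·sin θ = 0.1126
  θ1 = atan2(B,A) + arccos(C/0.2616) = -0.0869
φ2=120.0° → target in arm frame (0.0188, -0.0435)
  A cos θ + B sin θ = C:  0.1012·cos θ + -0.2450·sin θ = 0.1012
  γ=atan2(-0.2450,0.1012)=-1.1789;  ψ=arccos(0.3816)=1.1793;  θ2=γ+ψ≈0.0003
arm 3 (φ=240.0°): x'=-0.0471, y'=0.0055
  e−x'=0.1671;  (l²−L²−(e−x')²−y'²−z²)/2L = 0.0222
  √(A²+B²)=0.2965;  θ3 = -0.9723+1.4959 ≈ 0.5236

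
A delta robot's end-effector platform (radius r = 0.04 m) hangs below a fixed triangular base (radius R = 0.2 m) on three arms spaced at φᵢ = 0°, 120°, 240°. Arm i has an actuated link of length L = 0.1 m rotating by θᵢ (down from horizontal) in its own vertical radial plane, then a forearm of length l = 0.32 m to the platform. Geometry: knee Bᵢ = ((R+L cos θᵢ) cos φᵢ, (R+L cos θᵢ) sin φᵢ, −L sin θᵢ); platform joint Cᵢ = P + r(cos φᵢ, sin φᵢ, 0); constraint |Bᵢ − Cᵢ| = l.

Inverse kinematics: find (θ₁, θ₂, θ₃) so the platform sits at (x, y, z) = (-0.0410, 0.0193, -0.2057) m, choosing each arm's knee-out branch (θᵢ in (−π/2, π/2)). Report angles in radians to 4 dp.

rotate P by −φ1: (-0.0410, 0.0193, -0.2057)
  A cos θ + B sin θ = C:  0.2010·cos θ + -0.2057·sin θ = 0.0466
  γ=atan2(-0.2057,0.2010)=-0.7970;  ψ=arccos(0.1619)=1.4082;  θ1=γ+ψ≈0.6112
rotate P by −φ2: (0.0372, 0.0259, -0.2057)
  A=0.1228, B=-0.2057, C=(l²−L²−A²−y'²−z²)/(2L)=0.1717
  γ=atan2(-0.2057,0.1228)=-1.0326;  ψ=arccos(0.7168)=0.7716;  θ2=γ+ψ≈-0.2610
arm 3 (φ=240.0°): x'=0.0038, y'=-0.0452
  A=0.1562, B=-0.2057, C=(l²−L²−A²−y'²−z²)/(2L)=0.1182
  θ3 = atan2(B,A) + arccos(C/0.2583) = 0.1741

θ₁ = 0.6112, θ₂ = -0.2610, θ₃ = 0.1741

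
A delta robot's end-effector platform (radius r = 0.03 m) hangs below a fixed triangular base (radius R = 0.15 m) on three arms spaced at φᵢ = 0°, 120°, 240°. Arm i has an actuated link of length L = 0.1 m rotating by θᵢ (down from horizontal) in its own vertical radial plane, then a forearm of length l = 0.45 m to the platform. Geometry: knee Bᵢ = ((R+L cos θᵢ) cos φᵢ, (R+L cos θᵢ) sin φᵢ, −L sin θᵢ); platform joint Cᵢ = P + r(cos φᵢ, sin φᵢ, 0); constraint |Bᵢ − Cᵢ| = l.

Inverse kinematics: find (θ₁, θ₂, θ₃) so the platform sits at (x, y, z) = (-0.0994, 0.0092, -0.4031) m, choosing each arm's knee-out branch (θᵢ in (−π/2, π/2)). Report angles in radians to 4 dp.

arm 1 (φ=0.0°): x'=-0.0994, y'=0.0092
  A=0.2194, B=-0.4031, C=(l²−L²−A²−y'²−z²)/(2L)=-0.0911
  √(A²+B²)=0.4589;  θ1 = -1.0724+1.7705 ≈ 0.6982
arm 2 (φ=120.0°): x'=0.0577, y'=0.0815
  A cos θ + B sin θ = C:  0.0623·cos θ + -0.4031·sin θ = 0.0974
  θ2 = atan2(B,A) + arccos(C/0.4079) = -0.0878
φ3=240.0° → target in arm frame (0.0417, -0.0907)
  e−x'=0.0783;  (l²−L²−(e−x')²−y'²−z²)/2L = 0.0783
  √(A²+B²)=0.4106;  θ3 = -1.3790+1.3789 ≈ -0.0001

θ₁ = 0.6982, θ₂ = -0.0878, θ₃ = -0.0001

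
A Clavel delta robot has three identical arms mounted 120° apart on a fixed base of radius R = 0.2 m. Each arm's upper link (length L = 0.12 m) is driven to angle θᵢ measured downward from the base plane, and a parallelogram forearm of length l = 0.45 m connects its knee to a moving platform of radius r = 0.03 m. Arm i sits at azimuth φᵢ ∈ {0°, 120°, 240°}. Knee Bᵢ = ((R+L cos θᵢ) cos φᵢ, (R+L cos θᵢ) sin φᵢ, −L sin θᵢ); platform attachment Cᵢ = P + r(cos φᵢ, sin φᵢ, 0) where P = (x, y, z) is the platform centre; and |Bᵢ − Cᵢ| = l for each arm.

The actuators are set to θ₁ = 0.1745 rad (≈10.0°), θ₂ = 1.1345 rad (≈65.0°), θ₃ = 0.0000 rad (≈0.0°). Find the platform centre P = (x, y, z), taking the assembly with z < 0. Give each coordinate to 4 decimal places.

φ1=0.0°: virtual centre (0.2882, 0.0000, -0.0208), radius l
φ2=120.0°: virtual centre (-0.1104, 0.1911, -0.1088), radius l
arm 3 at φ=240.0°: ρ3 = 0.2900;  O3 = (-0.1450, -0.2511, 0.0000)
|O₂|²−|O₁|² = -0.0229;  |O₃|²−|O₁|² = 0.0006
plane₁₂: -0.7971x+0.3823y+-0.1758z = -0.0229
Cramer: x(z) = 0.0154-0.0990z;  y(z) = -0.0278+0.2537z
sphere 1 gives Az²+Bz+C=0 with A=1.0741, B=0.0815, C=-0.1269;  B²−4AC=0.5519;  roots -0.3838, 0.3079;  negative root z = -0.3838
x = 0.0534, y = -0.1252

(0.0534, -0.1252, -0.3838)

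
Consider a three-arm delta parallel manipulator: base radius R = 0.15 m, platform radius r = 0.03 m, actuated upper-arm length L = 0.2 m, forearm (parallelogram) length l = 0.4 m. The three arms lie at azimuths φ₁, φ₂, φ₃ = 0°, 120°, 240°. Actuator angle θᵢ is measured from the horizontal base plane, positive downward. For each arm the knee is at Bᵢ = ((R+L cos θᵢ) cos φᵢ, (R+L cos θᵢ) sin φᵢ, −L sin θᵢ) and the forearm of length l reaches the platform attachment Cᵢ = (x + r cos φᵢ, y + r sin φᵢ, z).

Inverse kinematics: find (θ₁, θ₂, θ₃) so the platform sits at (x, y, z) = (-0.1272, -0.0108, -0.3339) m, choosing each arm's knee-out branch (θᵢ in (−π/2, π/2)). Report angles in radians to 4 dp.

θ₁ = 0.9601, θ₂ = 0.2618, θ₃ = 0.1747

φ1=0.0° → target in arm frame (-0.1272, -0.0108)
  e−x'=0.2472;  (l²−L²−(e−x')²−y'²−z²)/2L = -0.1318
  θ1 = atan2(B,A) + arccos(C/0.4154) = 0.9601
φ2=120.0° → target in arm frame (0.0542, 0.1156)
  A cos θ + B sin θ = C:  0.0658·cos θ + -0.3339·sin θ = -0.0229
  θ2 = atan2(B,A) + arccos(C/0.3403) = 0.2618
arm 3 (φ=240.0°): x'=0.0730, y'=-0.1048
  A=0.0470, B=-0.3339, C=(l²−L²−A²−y'²−z²)/(2L)=-0.0117
  √(A²+B²)=0.3372;  θ3 = -1.4308+1.6055 ≈ 0.1747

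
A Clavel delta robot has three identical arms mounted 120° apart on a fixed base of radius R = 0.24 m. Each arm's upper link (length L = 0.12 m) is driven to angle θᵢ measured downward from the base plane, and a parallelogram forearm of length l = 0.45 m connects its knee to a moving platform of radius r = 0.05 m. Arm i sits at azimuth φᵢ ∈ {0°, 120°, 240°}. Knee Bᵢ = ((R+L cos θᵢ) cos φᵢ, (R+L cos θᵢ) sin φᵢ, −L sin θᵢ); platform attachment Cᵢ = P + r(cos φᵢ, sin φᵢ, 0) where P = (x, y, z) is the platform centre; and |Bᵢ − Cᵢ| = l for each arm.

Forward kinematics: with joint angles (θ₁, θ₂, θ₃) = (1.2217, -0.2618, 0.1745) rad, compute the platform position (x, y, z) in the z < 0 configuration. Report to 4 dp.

(-0.1465, 0.0342, -0.3552)

φ1=0.0°: virtual centre (0.2310, 0.0000, -0.1128), radius l
arm 2 at φ=120.0°: e+L cos θ2 = 0.3059;  centre 2 = (-0.1530, 0.2649, 0.0311)
centre 3 = (0.3082·cos240.0°, 0.3082·sin240.0°, -0.0208) = (-0.1541, -0.2669, -0.0208)
eliminate P² terms by subtracting sphere 1 from 2 and 3
linear system: -0.7680x+0.5299y = 0.0284−0.2876z; -0.7703x+-0.5338y = 0.0293−0.1839z
Cramer: x(z) = -0.0375+0.3068z;  y(z) = -0.0007-0.0982z
quadratic in z: (1.1038)z²+(0.0609)z+(-0.1176)=0, √Δ=0.7233 → z ∈ {-0.3552, 0.3001}; z = -0.3552 (taking z<0)
x = -0.1465, y = 0.0342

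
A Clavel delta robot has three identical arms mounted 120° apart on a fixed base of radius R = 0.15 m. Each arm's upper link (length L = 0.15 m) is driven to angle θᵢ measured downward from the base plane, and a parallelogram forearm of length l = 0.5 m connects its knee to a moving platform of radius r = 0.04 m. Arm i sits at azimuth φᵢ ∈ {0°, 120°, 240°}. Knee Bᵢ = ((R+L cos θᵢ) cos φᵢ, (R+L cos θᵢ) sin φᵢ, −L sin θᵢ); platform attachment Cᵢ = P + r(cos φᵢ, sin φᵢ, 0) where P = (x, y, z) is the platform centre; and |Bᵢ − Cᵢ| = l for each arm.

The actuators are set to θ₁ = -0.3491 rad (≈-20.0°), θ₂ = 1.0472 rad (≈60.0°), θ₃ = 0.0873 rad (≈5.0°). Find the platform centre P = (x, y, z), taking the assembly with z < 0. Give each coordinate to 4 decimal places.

(0.1634, -0.1625, -0.4134)

O1 = (0.2510·cos0.0°, 0.2510·sin0.0°, 0.0513) = (0.2510, 0.0000, 0.0513)
arm 2 at φ=120.0°: (R−r)+L cos θ2 = 0.1850;  O2 = (-0.0925, 0.1602, -0.1299)
O3 = (0.2594·cos240.0°, 0.2594·sin240.0°, -0.0131) = (-0.1297, -0.2247, -0.0131)
eliminate P² terms by subtracting sphere 1 from 2 and 3
[-0.6869 0.3204 -0.3624]·P = -0.0145;  [-0.7613 -0.4493 -0.1288]·P = 0.0019
det = 0.5526;  x = 0.0107+-0.3694z,  y = -0.0223+0.3392z
quadratic in z: (1.2515)z²+(0.0597)z+(-0.1892)=0, √Δ=0.9749 → z ∈ {-0.4134, 0.3656}; z = -0.4134 (taking z<0)
x = 0.1634, y = -0.1625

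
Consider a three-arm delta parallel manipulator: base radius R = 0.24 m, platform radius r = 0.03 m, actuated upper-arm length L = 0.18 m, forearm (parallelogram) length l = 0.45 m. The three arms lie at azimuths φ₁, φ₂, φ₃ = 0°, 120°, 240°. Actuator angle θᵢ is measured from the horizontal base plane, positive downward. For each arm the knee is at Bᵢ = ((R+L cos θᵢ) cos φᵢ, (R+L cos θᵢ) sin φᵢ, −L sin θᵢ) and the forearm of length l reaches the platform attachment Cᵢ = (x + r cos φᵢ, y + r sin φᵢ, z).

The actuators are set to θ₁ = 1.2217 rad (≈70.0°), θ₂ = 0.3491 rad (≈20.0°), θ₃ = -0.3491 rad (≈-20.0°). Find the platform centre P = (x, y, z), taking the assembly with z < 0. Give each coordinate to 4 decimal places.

centre 1 = (0.2716·cos0.0°, 0.2716·sin0.0°, -0.1691) = (0.2716, 0.0000, -0.1691)
φ2=120.0°: virtual centre (-0.1896, 0.3283, -0.0616), radius l
centre 3 = (0.3791·cos240.0°, 0.3791·sin240.0°, 0.0616) = (-0.1896, -0.3283, 0.0616)
subtract pairs → two planes through P
linear system: -0.9223x+0.6567y = 0.0452−0.2151z; -0.9223x+-0.6567y = 0.0452−0.4614z
det = 1.2113;  x = -0.0490+0.3668z,  y = 0.0000+0.1875z
into |P−centre ₁|² = l²: 1.1697z² + 0.1031z + -0.0711 = 0;  Δ = 0.3435;  z = -0.2946 or 0.2064 → z<0 root = -0.2946
x = -0.1570, y = -0.0552

(-0.1570, -0.0552, -0.2946)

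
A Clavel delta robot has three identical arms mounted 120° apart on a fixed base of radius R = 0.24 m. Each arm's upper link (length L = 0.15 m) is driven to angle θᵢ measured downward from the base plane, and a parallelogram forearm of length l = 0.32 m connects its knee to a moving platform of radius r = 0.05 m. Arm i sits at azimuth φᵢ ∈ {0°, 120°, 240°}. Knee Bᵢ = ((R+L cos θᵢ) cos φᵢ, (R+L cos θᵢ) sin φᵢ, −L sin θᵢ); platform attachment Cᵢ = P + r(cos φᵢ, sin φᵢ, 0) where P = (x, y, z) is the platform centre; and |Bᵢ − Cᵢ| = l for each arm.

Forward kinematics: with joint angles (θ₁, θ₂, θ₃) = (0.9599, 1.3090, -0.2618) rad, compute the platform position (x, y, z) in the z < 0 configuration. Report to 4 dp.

arm 1 at φ=0.0°: e+L cos θ1 = 0.2760;  O1 = (0.2760, 0.0000, -0.1229)
arm 2 at φ=120.0°: e+L cos θ2 = 0.2288;  O2 = (-0.1144, 0.1982, -0.1449)
O3 = (0.3349·cos240.0°, 0.3349·sin240.0°, 0.0388) = (-0.1674, -0.2900, 0.0388)
eliminate P² terms by subtracting sphere 1 from 2 and 3
linear system: -0.7809x+0.3963y = -0.0179−-0.0440z; -0.8870x+-0.5800y = 0.0224−0.3234z
det = 0.8045;  x = 0.0019+0.1276z,  y = -0.0415+0.3625z
into |P−O₁|² = l²: 1.1476z² + 0.1457z + -0.0104 = 0;  Δ = 0.0692;  z = -0.1781 or 0.0511 → z<0 root = -0.1781
x = -0.0208, y = -0.1060

(-0.0208, -0.1060, -0.1781)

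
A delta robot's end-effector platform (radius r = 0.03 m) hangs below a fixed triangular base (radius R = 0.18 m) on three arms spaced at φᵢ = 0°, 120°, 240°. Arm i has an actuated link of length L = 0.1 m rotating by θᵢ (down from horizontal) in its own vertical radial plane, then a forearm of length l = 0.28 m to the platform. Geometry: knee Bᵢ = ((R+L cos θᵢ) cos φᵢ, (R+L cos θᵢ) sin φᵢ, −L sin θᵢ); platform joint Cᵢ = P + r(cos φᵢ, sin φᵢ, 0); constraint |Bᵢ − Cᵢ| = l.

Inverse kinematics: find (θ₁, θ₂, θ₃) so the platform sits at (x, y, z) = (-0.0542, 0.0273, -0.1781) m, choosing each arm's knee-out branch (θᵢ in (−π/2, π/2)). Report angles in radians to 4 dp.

θ₁ = 0.9601, θ₂ = -0.1741, θ₃ = 0.4358

φ1=0.0° → target in arm frame (-0.0542, 0.0273)
  e−x'=0.2042;  (l²−L²−(e−x')²−y'²−z²)/2L = -0.0288
  √(A²+B²)=0.2710;  θ1 = -0.7172+1.6773 ≈ 0.9601
φ2=120.0° → target in arm frame (0.0507, 0.0333)
  e−x'=0.0993;  (l²−L²−(e−x')²−y'²−z²)/2L = 0.1286
  θ2 = atan2(B,A) + arccos(C/0.2039) = -0.1741
rotate P by −φ3: (0.0035, -0.0606, -0.1781)
  A cos θ + B sin θ = C:  0.1465·cos θ + -0.1781·sin θ = 0.0577
  θ3 = atan2(B,A) + arccos(C/0.2306) = 0.4358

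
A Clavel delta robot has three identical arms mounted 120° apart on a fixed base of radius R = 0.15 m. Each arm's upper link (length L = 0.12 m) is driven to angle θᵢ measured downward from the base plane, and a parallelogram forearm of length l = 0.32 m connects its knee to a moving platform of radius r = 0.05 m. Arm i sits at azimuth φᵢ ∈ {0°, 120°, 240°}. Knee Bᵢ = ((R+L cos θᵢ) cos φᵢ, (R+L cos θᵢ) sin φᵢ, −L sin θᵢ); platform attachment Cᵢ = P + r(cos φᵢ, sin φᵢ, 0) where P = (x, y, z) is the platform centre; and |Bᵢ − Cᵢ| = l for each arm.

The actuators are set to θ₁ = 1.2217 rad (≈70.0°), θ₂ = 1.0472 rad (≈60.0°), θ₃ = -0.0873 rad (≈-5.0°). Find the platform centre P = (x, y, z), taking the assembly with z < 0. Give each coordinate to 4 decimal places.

φ1=0.0°: virtual centre (0.1410, 0.0000, -0.1128), radius l
φ2=120.0°: virtual centre (-0.0800, 0.1386, -0.1039), radius l
arm 3 at φ=240.0°: e+L cos θ3 = 0.2195;  S3 = (-0.1098, -0.1901, 0.0105)
subtract pairs → two planes through P
linear system: -0.4421x+0.2771y = 0.0038−0.0177z; -0.5016x+-0.3803y = 0.0157−0.2464z
Cramer: x(z) = -0.0189+0.2443z;  y(z) = -0.0164+0.3259z
quadratic in z: (1.1659)z²+(0.1367)z+(-0.0638)=0, √Δ=0.5625 → z ∈ {-0.2999, 0.1826}; z = -0.2999 (taking z<0)
x = -0.0921, y = -0.1141

(-0.0921, -0.1141, -0.2999)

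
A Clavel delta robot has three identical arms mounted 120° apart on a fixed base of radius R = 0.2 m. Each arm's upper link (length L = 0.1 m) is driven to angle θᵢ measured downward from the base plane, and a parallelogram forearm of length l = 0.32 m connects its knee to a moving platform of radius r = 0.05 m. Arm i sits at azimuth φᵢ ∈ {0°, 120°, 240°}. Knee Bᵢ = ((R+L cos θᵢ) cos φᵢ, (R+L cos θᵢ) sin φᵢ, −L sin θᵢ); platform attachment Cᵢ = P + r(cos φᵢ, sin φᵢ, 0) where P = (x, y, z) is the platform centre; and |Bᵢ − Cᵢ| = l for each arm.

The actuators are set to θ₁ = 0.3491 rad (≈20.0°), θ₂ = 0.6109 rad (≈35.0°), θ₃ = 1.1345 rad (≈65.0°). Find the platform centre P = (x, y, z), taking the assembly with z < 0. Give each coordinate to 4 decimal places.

arm 1 at φ=0.0°: ρ1 = 0.2440;  S1 = (0.2440, 0.0000, -0.0342)
S2 = (0.2319·cos120.0°, 0.2319·sin120.0°, -0.0574) = (-0.1160, 0.2008, -0.0574)
φ3=240.0°: virtual centre (-0.0961, -0.1665, -0.0906), radius l
eliminate P² terms by subtracting sphere 1 from 2 and 3
[-0.7198 0.4017 -0.0463]·P = -0.0036;  [-0.6802 -0.3330 -0.1129]·P = -0.0155
Cramer: x(z) = 0.0145-0.1184z;  y(z) = 0.0170-0.0970z
sphere 1 gives Az²+Bz+C=0 with A=1.0234, B=0.1195, C=-0.0483;  B²−4AC=0.2119;  roots -0.2833, 0.1665;  negative root z = -0.2833
x = 0.0480, y = 0.0444

(0.0480, 0.0444, -0.2833)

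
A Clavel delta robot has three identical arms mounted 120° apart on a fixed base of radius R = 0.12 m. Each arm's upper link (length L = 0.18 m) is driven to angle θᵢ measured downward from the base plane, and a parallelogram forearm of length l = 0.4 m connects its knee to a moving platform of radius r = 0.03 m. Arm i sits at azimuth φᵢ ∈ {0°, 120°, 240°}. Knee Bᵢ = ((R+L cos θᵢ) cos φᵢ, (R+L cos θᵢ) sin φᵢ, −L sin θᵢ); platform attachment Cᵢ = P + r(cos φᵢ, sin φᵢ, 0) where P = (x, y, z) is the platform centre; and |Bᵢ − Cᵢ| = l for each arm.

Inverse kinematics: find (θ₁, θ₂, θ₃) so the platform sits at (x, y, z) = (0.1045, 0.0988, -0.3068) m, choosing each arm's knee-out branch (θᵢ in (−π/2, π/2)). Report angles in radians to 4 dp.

θ₁ = -0.2614, θ₂ = 0.0874, θ₃ = 0.7855

φ1=0.0° → target in arm frame (0.1045, 0.0988)
  A cos θ + B sin θ = C:  -0.0145·cos θ + -0.3068·sin θ = 0.0653
  γ=atan2(-0.3068,-0.0145)=-1.6180;  ψ=arccos(0.2126)=1.3566;  θ1=γ+ψ≈-0.2614
φ2=120.0° → target in arm frame (0.0333, -0.1399)
  e−x'=0.0567;  (l²−L²−(e−x')²−y'²−z²)/2L = 0.0297
  γ=atan2(-0.3068,0.0567)=-1.3881;  ψ=arccos(0.0952)=1.4755;  θ2=γ+ψ≈0.0874
φ3=240.0° → target in arm frame (-0.1378, 0.0411)
  A=0.2278, B=-0.3068, C=(l²−L²−A²−y'²−z²)/(2L)=-0.0559
  θ3 = atan2(B,A) + arccos(C/0.3821) = 0.7855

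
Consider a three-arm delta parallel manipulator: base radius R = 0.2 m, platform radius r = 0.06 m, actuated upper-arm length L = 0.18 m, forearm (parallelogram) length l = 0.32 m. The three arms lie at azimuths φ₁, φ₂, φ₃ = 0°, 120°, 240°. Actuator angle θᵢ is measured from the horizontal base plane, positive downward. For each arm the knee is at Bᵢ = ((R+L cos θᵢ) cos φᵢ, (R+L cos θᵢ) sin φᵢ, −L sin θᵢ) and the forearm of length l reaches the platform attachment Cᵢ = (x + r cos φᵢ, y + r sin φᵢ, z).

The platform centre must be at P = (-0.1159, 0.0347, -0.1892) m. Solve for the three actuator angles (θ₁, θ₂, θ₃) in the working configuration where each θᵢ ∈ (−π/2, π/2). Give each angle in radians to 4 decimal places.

θ₁ = 1.2216, θ₂ = -0.0876, θ₃ = 0.4365

arm 1 (φ=0.0°): x'=-0.1159, y'=0.0347
  A cos θ + B sin θ = C:  0.2559·cos θ + -0.1892·sin θ = -0.0902
  γ=atan2(-0.1892,0.2559)=-0.6367;  ψ=arccos(-0.2835)=1.8583;  θ1=γ+ψ≈1.2216
rotate P by −φ2: (0.0880, 0.0830, -0.1892)
  A cos θ + B sin θ = C:  0.0520·cos θ + -0.1892·sin θ = 0.0684
  γ=atan2(-0.1892,0.0520)=-1.3026;  ψ=arccos(0.3484)=1.2150;  θ2=γ+ψ≈-0.0876
arm 3 (φ=240.0°): x'=0.0279, y'=-0.1177
  e−x'=0.1121;  (l²−L²−(e−x')²−y'²−z²)/2L = 0.0216
  √(A²+B²)=0.2199;  θ3 = -1.0359+1.4724 ≈ 0.4365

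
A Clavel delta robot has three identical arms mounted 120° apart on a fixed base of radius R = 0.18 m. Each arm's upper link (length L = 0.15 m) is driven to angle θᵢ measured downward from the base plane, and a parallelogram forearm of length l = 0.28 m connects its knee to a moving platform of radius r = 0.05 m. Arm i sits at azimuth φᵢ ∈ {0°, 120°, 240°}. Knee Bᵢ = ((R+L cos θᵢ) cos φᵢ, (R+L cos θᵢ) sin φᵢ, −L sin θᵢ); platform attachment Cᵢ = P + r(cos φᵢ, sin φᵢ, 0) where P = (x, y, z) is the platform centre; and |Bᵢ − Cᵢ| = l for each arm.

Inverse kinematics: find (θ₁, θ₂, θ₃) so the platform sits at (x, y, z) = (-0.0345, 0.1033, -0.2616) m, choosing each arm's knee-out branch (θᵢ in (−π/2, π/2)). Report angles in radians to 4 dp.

θ₁ = 1.1344, θ₂ = 0.2616, θ₃ = 1.3086

φ1=0.0° → target in arm frame (-0.0345, 0.1033)
  A=0.1645, B=-0.2616, C=(l²−L²−A²−y'²−z²)/(2L)=-0.1676
  √(A²+B²)=0.3090;  θ1 = -1.0095+2.1439 ≈ 1.1344
rotate P by −φ2: (0.1067, -0.0218, -0.2616)
  A=0.0233, B=-0.2616, C=(l²−L²−A²−y'²−z²)/(2L)=-0.0452
  √(A²+B²)=0.2626;  θ2 = -1.4820+1.7436 ≈ 0.2616
rotate P by −φ3: (-0.0722, -0.0815, -0.2616)
  A cos θ + B sin θ = C:  0.2022·cos θ + -0.2616·sin θ = -0.2002
  √(A²+B²)=0.3306;  θ3 = -0.9128+2.2213 ≈ 1.3086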